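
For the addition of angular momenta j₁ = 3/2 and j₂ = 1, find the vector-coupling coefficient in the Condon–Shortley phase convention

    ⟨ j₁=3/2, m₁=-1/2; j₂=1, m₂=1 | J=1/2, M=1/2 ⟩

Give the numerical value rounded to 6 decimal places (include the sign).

+0.408248  (= +√(1/6))

√[2·2!1!0!/4! · 1!2!2!0!1!0!] = √(2/3)
  +(−1)^2/∏(2,0,0,0,1,0)! = 1/2  (running 1/2)
⟨..|..⟩ = √(2/3)·(1/2) = +0.408248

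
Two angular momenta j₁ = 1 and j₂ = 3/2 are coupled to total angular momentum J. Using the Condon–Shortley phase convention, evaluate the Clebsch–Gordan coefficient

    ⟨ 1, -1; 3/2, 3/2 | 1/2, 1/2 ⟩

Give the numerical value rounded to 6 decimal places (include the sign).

+0.707107

j₁+j₂−J=2  J+j₁−j₂=0  J−j₁+j₂=1  j₁+j₂+J+1=4
(j₁±m₁, j₂±m₂, J±M) = (0,2,3,0,1,0)
P² = 2
sum k=2..2:
  [2] +1/2 = 1/2
S = 1/2
C² = P²·S² = 1/2 ; C = +0.707107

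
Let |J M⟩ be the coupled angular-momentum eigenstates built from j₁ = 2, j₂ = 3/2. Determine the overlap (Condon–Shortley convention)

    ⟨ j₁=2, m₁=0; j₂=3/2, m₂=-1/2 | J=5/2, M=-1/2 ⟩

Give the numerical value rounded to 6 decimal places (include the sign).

triangle: 1!*3!*2!/7! = 12/5040
(j±m)!: 2!*2!*1!*2!*2!*3! = 96
prefactor² = (2J+1)*Δ*N² = 48/35
  k=0: +1/(0!*1!*2!*1!*1!*1!) = 1/2
  k=1: −1/(1!*0!*1!*0!*2!*2!) = -1/4
Σ = 1/4  ⇒  CG² = 48/35*1/4² = 3/35
CG = +√(3/35) = +0.292770

+0.292770  (= +√(3/35))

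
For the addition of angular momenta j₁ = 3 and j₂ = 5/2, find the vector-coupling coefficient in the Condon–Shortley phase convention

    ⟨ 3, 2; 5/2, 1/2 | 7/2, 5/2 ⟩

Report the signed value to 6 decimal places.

√[8·2!4!3!/10! · 5!1!3!2!6!1!] = √(4608/7)
  +(−1)^0/∏(0,2,1,3,3,0)! = 1/72  (running 1/72)
  +(−1)^1/∏(1,1,0,2,4,1)! = -1/48  (running -1/144)
⟨..|..⟩ = √(4608/7)·(-1/144) = -0.178174

−√(2/63) ≈ -0.178174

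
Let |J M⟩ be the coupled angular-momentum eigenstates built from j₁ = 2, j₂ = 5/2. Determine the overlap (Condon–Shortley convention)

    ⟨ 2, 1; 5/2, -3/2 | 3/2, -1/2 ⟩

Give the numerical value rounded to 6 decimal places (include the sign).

j₁+j₂−J=3  J+j₁−j₂=1  J−j₁+j₂=2  j₁+j₂+J+1=7
(j₁±m₁, j₂±m₂, J±M) = (3,1,1,4,1,2)
P² = 96/35
sum k=0..1:
  [0] +1/6 = 1/6
  [1] −1/4 = -1/4
S = -1/12
C² = P²·S² = 2/105 ; C = -0.138013

−√(2/105) ≈ -0.138013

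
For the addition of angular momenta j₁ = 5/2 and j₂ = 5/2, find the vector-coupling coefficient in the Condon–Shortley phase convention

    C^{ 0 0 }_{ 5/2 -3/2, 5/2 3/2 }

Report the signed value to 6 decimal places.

+√(1/6) = +0.408248

√[1·5!0!0!/6! · 1!4!4!1!0!0!] = √(96)
  +(−1)^4/∏(4,1,0,0,0,0)! = 1/24  (running 1/24)
⟨..|..⟩ = √(96)·(1/24) = +0.408248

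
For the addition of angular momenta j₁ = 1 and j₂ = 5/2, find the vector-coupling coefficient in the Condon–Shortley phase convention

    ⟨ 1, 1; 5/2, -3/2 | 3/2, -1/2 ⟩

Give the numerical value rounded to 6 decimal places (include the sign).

+0.632456

triangle: 2!*0!*3!/6! = 12/720
(j±m)!: 2!*0!*1!*4!*1!*2! = 96
prefactor² = (2J+1)*Δ*N² = 32/5
  k=0: +1/(0!*2!*0!*1!*0!*2!) = 1/4
Σ = 1/4  ⇒  CG² = 32/5*1/4² = 2/5
CG = +√(2/5) = +0.632456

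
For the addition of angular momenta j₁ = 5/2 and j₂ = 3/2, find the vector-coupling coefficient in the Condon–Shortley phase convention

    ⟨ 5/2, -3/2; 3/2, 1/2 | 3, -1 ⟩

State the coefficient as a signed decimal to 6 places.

−√(49/120) ≈ -0.639010

j₁+j₂−J=1  J+j₁−j₂=4  J−j₁+j₂=2  j₁+j₂+J+1=8
(j₁±m₁, j₂±m₂, J±M) = (1,4,2,1,2,4)
P² = 96/5
sum k=0..1:
  [0] +1/48 = 1/48
  [1] −1/6 = -1/6
S = -7/48
C² = P²·S² = 49/120 ; C = -0.639010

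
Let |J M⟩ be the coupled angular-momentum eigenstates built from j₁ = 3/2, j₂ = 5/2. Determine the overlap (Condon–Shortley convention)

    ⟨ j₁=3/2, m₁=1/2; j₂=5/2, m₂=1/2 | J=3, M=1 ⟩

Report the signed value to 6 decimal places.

triangle: 1!×2!×4!/8! = 48/40320
(j±m)!: 2!×1!×3!×2!×4!×2! = 1152
prefactor² = (2J+1)×Δ×N² = 48/5
  k=0: +1/(0!×1!×1!×3!×1!×1!) = 1/6
  k=1: −1/(1!×0!×0!×2!×2!×2!) = -1/8
Σ = 1/24  ⇒  CG² = 48/5×1/24² = 1/60
CG = +√(1/60) = +0.129099

+√(1/60) ≈ +0.129099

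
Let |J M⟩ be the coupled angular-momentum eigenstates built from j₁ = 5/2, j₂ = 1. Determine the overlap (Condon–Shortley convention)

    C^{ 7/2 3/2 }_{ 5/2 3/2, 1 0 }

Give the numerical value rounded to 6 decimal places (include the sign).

√[8·0!5!2!/8! · 4!1!1!1!5!2!] = √(1920/7)
  +(−1)^0/∏(0,0,1,1,4,1)! = 1/24  (running 1/24)
⟨..|..⟩ = √(1920/7)·(1/24) = +0.690066

+0.690066  (= +√(10/21))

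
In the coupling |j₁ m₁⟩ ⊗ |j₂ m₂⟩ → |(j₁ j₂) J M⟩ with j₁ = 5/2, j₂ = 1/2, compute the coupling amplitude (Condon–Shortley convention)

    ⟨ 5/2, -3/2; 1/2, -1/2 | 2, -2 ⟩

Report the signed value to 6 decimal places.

+0.408248

triangle: 1!·4!·0!/6! = 24/720
(j±m)!: 1!·4!·0!·1!·0!·4! = 576
prefactor² = (2J+1)·Δ·N² = 96
  k=0: +1/(0!·1!·4!·0!·0!·0!) = 1/24
Σ = 1/24  ⇒  CG² = 96·1/24² = 1/6
CG = +√(1/6) = +0.408248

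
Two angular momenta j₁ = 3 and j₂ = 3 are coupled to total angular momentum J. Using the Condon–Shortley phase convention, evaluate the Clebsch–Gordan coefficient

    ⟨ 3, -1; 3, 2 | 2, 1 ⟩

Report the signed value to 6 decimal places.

triangle: 4!·2!·2!/9! = 96/362880
(j±m)!: 2!·4!·5!·1!·3!·1! = 34560
prefactor² = (2J+1)·Δ·N² = 320/7
  k=3: −1/(3!·1!·1!·2!·1!·0!) = -1/12
  k=4: +1/(4!·0!·0!·1!·2!·1!) = 1/48
Σ = -1/16  ⇒  CG² = 320/7·(-1/16)² = 5/28
CG = −√(5/28) = -0.422577

−√(5/28) ≈ -0.422577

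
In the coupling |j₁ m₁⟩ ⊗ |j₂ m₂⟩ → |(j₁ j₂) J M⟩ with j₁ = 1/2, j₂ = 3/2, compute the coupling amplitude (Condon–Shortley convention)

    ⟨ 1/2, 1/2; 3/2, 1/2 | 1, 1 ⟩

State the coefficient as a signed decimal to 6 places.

triangle: 1!×0!×2!/4! = 2/24
(j±m)!: 1!×0!×2!×1!×2!×0! = 4
prefactor² = (2J+1)×Δ×N² = 1
  k=0: +1/(0!×1!×0!×2!×0!×0!) = 1/2
Σ = 1/2  ⇒  CG² = 1×1/2² = 1/4
CG = +√(1/4) = +0.500000

+√(1/4) ≈ +0.500000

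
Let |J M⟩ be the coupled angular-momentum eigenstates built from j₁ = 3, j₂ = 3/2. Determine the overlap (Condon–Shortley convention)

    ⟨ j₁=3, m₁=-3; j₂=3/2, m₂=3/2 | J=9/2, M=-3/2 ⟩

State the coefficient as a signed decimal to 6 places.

j₁+j₂−J=0  J+j₁−j₂=6  J−j₁+j₂=3  j₁+j₂+J+1=10
(j₁±m₁, j₂±m₂, J±M) = (0,6,3,0,3,6)
P² = 1555200/7
sum k=0..0:
  [0] +1/4320 = 1/4320
S = 1/4320
C² = P²·S² = 1/84 ; C = +0.109109

+0.109109  (= +√(1/84))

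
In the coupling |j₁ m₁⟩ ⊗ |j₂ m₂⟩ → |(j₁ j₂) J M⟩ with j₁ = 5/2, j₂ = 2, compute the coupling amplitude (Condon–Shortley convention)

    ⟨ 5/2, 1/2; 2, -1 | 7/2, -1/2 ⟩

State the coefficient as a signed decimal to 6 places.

+0.557773

j₁+j₂−J=1  J+j₁−j₂=4  J−j₁+j₂=3  j₁+j₂+J+1=9
(j₁±m₁, j₂±m₂, J±M) = (3,2,1,3,3,4)
P² = 1152/35
sum k=0..1:
  [0] +1/8 = 1/8
  [1] −1/36 = -1/36
S = 7/72
C² = P²·S² = 14/45 ; C = +0.557773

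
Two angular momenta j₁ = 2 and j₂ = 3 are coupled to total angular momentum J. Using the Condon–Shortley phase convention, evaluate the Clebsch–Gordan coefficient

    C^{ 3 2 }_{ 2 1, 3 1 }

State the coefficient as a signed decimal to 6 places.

−√(1/4) = -0.500000

√[7·2!2!4!/9! · 3!1!4!2!5!1!] = √(64)
  +(−1)^0/∏(0,2,1,4,1,0)! = 1/48  (running 1/48)
  +(−1)^1/∏(1,1,0,3,2,1)! = -1/12  (running -1/16)
⟨..|..⟩ = √(64)·(-1/16) = -0.500000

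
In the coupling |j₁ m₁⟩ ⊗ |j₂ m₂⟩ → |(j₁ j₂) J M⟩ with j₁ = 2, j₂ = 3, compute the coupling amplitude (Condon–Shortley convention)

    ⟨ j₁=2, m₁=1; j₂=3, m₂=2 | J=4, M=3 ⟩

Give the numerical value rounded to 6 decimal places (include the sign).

√[9·1!3!5!/10! · 3!1!5!1!7!1!] = √(6480)
  +(−1)^0/∏(0,1,1,5,2,0)! = 1/240  (running 1/240)
  +(−1)^1/∏(1,0,0,4,3,1)! = -1/144  (running -1/360)
⟨..|..⟩ = √(6480)·(-1/360) = -0.223607

-0.223607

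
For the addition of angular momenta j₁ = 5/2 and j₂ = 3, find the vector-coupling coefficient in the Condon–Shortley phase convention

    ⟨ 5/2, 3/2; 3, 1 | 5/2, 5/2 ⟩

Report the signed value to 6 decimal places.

j₁+j₂−J=3  J+j₁−j₂=2  J−j₁+j₂=3  j₁+j₂+J+1=9
(j₁±m₁, j₂±m₂, J±M) = (4,1,4,2,5,0)
P² = 1152/7
sum k=1..1:
  [1] −1/24 = -1/24
S = -1/24
C² = P²·S² = 2/7 ; C = -0.534522

-0.534522  (= −√(2/7))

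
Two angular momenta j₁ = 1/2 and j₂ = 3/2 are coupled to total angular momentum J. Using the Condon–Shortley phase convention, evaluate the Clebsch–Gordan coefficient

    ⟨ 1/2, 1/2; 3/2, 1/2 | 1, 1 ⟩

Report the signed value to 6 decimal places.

+0.500000

j₁+j₂−J=1  J+j₁−j₂=0  J−j₁+j₂=2  j₁+j₂+J+1=4
(j₁±m₁, j₂±m₂, J±M) = (1,0,2,1,2,0)
P² = 1
sum k=0..0:
  [0] +1/2 = 1/2
S = 1/2
C² = P²·S² = 1/4 ; C = +0.500000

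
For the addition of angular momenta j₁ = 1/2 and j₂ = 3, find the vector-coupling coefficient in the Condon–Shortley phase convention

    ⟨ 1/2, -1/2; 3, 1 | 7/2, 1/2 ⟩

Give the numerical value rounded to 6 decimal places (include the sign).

triangle: 0!·1!·6!/8! = 720/40320
(j±m)!: 0!·1!·4!·2!·4!·3! = 6912
prefactor² = (2J+1)·Δ·N² = 6912/7
  k=0: +1/(0!·0!·1!·4!·0!·2!) = 1/48
Σ = 1/48  ⇒  CG² = 6912/7·1/48² = 3/7
CG = +√(3/7) = +0.654654

+√(3/7) = +0.654654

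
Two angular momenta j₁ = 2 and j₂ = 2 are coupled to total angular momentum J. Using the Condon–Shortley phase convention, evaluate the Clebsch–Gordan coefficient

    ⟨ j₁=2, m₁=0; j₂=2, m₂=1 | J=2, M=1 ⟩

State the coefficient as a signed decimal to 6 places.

triangle: 2!×2!×2!/7! = 8/5040
(j±m)!: 2!×2!×3!×1!×3!×1! = 144
prefactor² = (2J+1)×Δ×N² = 8/7
  k=1: −1/(1!×1!×1!×2!×1!×0!) = -1/2
  k=2: +1/(2!×0!×0!×1!×2!×1!) = 1/4
Σ = -1/4  ⇒  CG² = 8/7×(-1/4)² = 1/14
CG = −√(1/14) = -0.267261

-0.267261  (= −√(1/14))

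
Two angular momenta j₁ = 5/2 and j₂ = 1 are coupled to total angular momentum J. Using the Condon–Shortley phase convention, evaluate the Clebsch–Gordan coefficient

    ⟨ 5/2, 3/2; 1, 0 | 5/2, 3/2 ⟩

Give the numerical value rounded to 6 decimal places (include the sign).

+√(9/35) ≈ +0.507093

j₁+j₂−J=1  J+j₁−j₂=4  J−j₁+j₂=1  j₁+j₂+J+1=7
(j₁±m₁, j₂±m₂, J±M) = (4,1,1,1,4,1)
P² = 576/35
sum k=0..1:
  [0] +1/6 = 1/6
  [1] −1/24 = -1/24
S = 1/8
C² = P²·S² = 9/35 ; C = +0.507093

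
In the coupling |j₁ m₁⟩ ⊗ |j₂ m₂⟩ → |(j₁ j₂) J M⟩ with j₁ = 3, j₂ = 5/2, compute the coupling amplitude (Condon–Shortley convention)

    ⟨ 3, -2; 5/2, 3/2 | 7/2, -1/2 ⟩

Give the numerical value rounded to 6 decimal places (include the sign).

triangle: 2!*4!*3!/10! = 288/3628800
(j±m)!: 1!*5!*4!*1!*3!*4! = 414720
prefactor² = (2J+1)*Δ*N² = 9216/35
  k=1: −1/(1!*1!*4!*3!*0!*0!) = -1/144
  k=2: +1/(2!*0!*3!*2!*1!*1!) = 1/24
Σ = 5/144  ⇒  CG² = 9216/35*5/144² = 20/63
CG = +√(20/63) = +0.563436

+0.563436  (= +√(20/63))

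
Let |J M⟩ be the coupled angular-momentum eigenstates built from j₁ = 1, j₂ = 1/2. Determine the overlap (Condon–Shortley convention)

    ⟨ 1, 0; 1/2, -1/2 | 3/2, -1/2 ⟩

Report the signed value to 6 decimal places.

+0.816497

√[4·0!2!1!/4! · 1!1!0!1!1!2!] = √(2/3)
  +(−1)^0/∏(0,0,1,0,1,1)! = 1  (running 1)
⟨..|..⟩ = √(2/3)·(1) = +0.816497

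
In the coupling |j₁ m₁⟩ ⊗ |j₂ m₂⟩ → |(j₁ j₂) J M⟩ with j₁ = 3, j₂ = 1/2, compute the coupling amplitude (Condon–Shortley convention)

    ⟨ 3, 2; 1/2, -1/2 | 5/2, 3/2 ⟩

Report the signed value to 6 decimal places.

j₁+j₂−J=1  J+j₁−j₂=5  J−j₁+j₂=0  j₁+j₂+J+1=7
(j₁±m₁, j₂±m₂, J±M) = (5,1,0,1,4,1)
P² = 2880/7
sum k=0..0:
  [0] +1/24 = 1/24
S = 1/24
C² = P²·S² = 5/7 ; C = +0.845154

+0.845154  (= +√(5/7))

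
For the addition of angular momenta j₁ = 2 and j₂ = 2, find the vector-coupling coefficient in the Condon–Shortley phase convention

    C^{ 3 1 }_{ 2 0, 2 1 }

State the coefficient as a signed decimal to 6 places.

-0.447214

j₁+j₂−J=1  J+j₁−j₂=3  J−j₁+j₂=3  j₁+j₂+J+1=8
(j₁±m₁, j₂±m₂, J±M) = (2,2,3,1,4,2)
P² = 36/5
sum k=0..1:
  [0] +1/12 = 1/12
  [1] −1/4 = -1/4
S = -1/6
C² = P²·S² = 1/5 ; C = -0.447214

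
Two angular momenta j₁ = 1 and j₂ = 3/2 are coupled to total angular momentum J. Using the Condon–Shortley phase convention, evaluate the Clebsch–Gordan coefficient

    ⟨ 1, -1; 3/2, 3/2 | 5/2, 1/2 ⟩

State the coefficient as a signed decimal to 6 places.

+√(1/10) = +0.316228

triangle: 0!·2!·3!/6! = 12/720
(j±m)!: 0!·2!·3!·0!·3!·2! = 144
prefactor² = (2J+1)·Δ·N² = 72/5
  k=0: +1/(0!·0!·2!·3!·0!·0!) = 1/12
Σ = 1/12  ⇒  CG² = 72/5·1/12² = 1/10
CG = +√(1/10) = +0.316228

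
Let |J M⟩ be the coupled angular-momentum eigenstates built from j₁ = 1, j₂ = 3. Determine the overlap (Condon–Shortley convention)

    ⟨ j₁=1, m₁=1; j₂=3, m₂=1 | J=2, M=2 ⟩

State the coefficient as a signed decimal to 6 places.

+√(1/21) ≈ +0.218218

triangle: 2!·0!·4!/7! = 48/5040
(j±m)!: 2!·0!·4!·2!·4!·0! = 2304
prefactor² = (2J+1)·Δ·N² = 768/7
  k=0: +1/(0!·2!·0!·4!·0!·0!) = 1/48
Σ = 1/48  ⇒  CG² = 768/7·1/48² = 1/21
CG = +√(1/21) = +0.218218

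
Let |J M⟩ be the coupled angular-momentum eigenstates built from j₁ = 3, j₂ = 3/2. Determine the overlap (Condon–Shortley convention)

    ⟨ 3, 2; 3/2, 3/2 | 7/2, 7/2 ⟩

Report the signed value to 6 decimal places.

triangle: 1!*5!*2!/9! = 240/362880
(j±m)!: 5!*1!*3!*0!*7!*0! = 3628800
prefactor² = (2J+1)*Δ*N² = 19200
  k=1: −1/(1!*0!*0!*2!*5!*0!) = -1/240
Σ = -1/240  ⇒  CG² = 19200*(-1/240)² = 1/3
CG = −√(1/3) = -0.577350

−√(1/3) = -0.577350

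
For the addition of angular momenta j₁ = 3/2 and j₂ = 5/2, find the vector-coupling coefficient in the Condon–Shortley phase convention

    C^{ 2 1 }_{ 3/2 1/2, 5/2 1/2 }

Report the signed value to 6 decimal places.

√[5·2!1!3!/7! · 2!1!3!2!3!1!] = √(12/7)
  +(−1)^0/∏(0,2,1,3,0,0)! = 1/12  (running 1/12)
  +(−1)^1/∏(1,1,0,2,1,1)! = -1/2  (running -5/12)
⟨..|..⟩ = √(12/7)·(-5/12) = -0.545545

-0.545545  (= −√(25/84))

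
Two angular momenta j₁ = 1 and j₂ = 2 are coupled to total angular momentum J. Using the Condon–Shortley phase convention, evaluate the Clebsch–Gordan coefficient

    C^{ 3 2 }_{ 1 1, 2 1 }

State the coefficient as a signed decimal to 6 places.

+√(2/3) ≈ +0.816497

√[7·0!2!4!/7! · 2!0!3!1!5!1!] = √(96)
  +(−1)^0/∏(0,0,0,3,2,1)! = 1/12  (running 1/12)
⟨..|..⟩ = √(96)·(1/12) = +0.816497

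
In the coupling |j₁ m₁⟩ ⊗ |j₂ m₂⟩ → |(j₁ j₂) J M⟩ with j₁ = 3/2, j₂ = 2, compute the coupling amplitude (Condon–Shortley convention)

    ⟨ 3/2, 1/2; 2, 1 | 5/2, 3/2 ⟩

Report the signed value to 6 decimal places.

j₁+j₂−J=1  J+j₁−j₂=2  J−j₁+j₂=3  j₁+j₂+J+1=7
(j₁±m₁, j₂±m₂, J±M) = (2,1,3,1,4,1)
P² = 144/35
sum k=0..1:
  [0] +1/6 = 1/6
  [1] −1/4 = -1/4
S = -1/12
C² = P²·S² = 1/35 ; C = -0.169031

-0.169031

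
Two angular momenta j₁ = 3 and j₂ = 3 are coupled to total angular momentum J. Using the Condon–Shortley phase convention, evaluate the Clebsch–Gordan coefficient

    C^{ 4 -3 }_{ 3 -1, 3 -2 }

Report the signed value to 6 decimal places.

√[9·2!4!4!/11! · 2!4!1!5!1!7!] = √(82944/11)
  +(−1)^0/∏(0,2,4,1,0,3)! = 1/288  (running 1/288)
  +(−1)^1/∏(1,1,3,0,1,4)! = -1/144  (running -1/288)
⟨..|..⟩ = √(82944/11)·(-1/288) = -0.301511

−√(1/11) ≈ -0.301511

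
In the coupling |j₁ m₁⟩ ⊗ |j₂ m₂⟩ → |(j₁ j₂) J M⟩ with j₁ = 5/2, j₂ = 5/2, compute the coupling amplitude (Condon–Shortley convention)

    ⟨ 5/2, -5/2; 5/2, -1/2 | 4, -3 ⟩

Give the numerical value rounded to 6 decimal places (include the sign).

triangle: 1!·4!·4!/10! = 576/3628800
(j±m)!: 0!·5!·2!·3!·1!·7! = 7257600
prefactor² = (2J+1)·Δ·N² = 10368
  k=1: −1/(1!·0!·4!·1!·0!·3!) = -1/144
Σ = -1/144  ⇒  CG² = 10368·(-1/144)² = 1/2
CG = −√(1/2) = -0.707107

−√(1/2) ≈ -0.707107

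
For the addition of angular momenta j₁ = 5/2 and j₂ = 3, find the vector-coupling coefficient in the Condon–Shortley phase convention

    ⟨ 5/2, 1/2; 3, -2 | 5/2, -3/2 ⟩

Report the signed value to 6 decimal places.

−√(1/14) ≈ -0.267261

√[6·3!2!3!/9! · 3!2!1!5!1!4!] = √(288/7)
  +(−1)^0/∏(0,3,2,1,0,2)! = 1/24  (running 1/24)
  +(−1)^1/∏(1,2,1,0,1,3)! = -1/12  (running -1/24)
⟨..|..⟩ = √(288/7)·(-1/24) = -0.267261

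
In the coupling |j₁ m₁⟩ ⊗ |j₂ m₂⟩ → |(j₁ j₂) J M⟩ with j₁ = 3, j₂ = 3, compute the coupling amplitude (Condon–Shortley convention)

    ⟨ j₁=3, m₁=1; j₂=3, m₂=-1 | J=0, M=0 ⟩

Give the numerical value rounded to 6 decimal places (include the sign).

j₁+j₂−J=6  J+j₁−j₂=0  J−j₁+j₂=0  j₁+j₂+J+1=7
(j₁±m₁, j₂±m₂, J±M) = (4,2,2,4,0,0)
P² = 2304/7
sum k=2..2:
  [2] +1/48 = 1/48
S = 1/48
C² = P²·S² = 1/7 ; C = +0.377964

+0.377964  (= +√(1/7))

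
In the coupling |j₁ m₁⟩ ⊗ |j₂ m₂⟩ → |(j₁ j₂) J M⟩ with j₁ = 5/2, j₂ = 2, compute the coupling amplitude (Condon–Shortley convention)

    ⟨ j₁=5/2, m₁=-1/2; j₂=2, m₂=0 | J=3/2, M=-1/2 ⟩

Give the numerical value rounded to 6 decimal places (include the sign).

+0.239046

√[4·3!2!1!/7! · 2!3!2!2!1!2!] = √(32/35)
  +(−1)^1/∏(1,2,2,1,0,0)! = -1/4  (running -1/4)
  +(−1)^2/∏(2,1,1,0,1,1)! = 1/2  (running 1/4)
⟨..|..⟩ = √(32/35)·(1/4) = +0.239046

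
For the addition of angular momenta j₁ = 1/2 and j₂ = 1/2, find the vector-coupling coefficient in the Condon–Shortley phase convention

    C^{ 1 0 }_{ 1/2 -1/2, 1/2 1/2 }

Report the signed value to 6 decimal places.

√[3·0!1!1!/3! · 0!1!1!0!1!1!] = √(1/2)
  +(−1)^0/∏(0,0,1,1,0,0)! = 1  (running 1)
⟨..|..⟩ = √(1/2)·(1) = +0.707107

+0.707107  (= +√(1/2))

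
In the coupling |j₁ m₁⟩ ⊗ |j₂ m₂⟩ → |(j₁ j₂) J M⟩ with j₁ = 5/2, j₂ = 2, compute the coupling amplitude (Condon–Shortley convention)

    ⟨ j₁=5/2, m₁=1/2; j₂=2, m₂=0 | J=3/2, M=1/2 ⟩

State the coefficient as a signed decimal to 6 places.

−√(2/35) ≈ -0.239046

triangle: 3!×2!×1!/7! = 12/5040
(j±m)!: 3!×2!×2!×2!×2!×1! = 96
prefactor² = (2J+1)×Δ×N² = 32/35
  k=1: −1/(1!×2!×1!×1!×1!×0!) = -1/2
  k=2: +1/(2!×1!×0!×0!×2!×1!) = 1/4
Σ = -1/4  ⇒  CG² = 32/35×(-1/4)² = 2/35
CG = −√(2/35) = -0.239046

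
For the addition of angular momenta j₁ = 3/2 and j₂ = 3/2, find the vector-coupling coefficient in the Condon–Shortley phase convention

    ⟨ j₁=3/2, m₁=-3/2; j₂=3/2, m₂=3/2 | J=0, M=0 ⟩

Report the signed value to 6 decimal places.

√[1·3!0!0!/4! · 0!3!3!0!0!0!] = √(9)
  +(−1)^3/∏(3,0,0,0,0,0)! = -1/6  (running -1/6)
⟨..|..⟩ = √(9)·(-1/6) = -0.500000

−√(1/4) ≈ -0.500000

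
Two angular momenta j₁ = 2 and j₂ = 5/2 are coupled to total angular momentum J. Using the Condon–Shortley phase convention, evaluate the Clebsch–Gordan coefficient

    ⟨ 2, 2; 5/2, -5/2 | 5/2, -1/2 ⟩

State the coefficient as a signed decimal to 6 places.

+0.462910

√[6·2!2!3!/8! · 4!0!0!5!2!3!] = √(864/7)
  +(−1)^0/∏(0,2,0,0,2,3)! = 1/24  (running 1/24)
⟨..|..⟩ = √(864/7)·(1/24) = +0.462910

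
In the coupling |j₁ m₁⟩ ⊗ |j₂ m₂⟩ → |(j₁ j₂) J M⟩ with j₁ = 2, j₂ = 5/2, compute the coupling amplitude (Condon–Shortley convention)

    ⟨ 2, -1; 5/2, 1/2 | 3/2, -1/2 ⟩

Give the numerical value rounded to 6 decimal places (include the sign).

+√(5/21) ≈ +0.487950

j₁+j₂−J=3  J+j₁−j₂=1  J−j₁+j₂=2  j₁+j₂+J+1=7
(j₁±m₁, j₂±m₂, J±M) = (1,3,3,2,1,2)
P² = 48/35
sum k=2..3:
  [2] +1/2 = 1/2
  [3] −1/12 = -1/12
S = 5/12
C² = P²·S² = 5/21 ; C = +0.487950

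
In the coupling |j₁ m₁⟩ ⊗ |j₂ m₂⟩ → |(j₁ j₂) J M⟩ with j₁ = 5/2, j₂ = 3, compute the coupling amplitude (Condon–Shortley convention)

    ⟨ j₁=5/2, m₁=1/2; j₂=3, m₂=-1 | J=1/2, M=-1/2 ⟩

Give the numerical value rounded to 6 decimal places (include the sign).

√[2·5!0!1!/7! · 3!2!2!4!0!1!] = √(192/7)
  +(−1)^2/∏(2,3,0,0,0,1)! = 1/12  (running 1/12)
⟨..|..⟩ = √(192/7)·(1/12) = +0.436436

+√(4/21) = +0.436436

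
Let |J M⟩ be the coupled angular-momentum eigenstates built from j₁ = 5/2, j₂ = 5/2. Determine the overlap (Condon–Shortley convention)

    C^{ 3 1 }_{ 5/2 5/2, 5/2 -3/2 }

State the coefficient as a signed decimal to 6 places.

j₁+j₂−J=2  J+j₁−j₂=3  J−j₁+j₂=3  j₁+j₂+J+1=9
(j₁±m₁, j₂±m₂, J±M) = (5,0,1,4,4,2)
P² = 192
sum k=0..0:
  [0] +1/24 = 1/24
S = 1/24
C² = P²·S² = 1/3 ; C = +0.577350

+√(1/3) = +0.577350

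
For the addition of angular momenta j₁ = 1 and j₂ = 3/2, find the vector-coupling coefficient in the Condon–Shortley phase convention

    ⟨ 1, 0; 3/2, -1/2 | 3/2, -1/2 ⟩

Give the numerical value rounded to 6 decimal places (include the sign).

+0.258199  (= +√(1/15))

j₁+j₂−J=1  J+j₁−j₂=1  J−j₁+j₂=2  j₁+j₂+J+1=5
(j₁±m₁, j₂±m₂, J±M) = (1,1,1,2,1,2)
P² = 4/15
sum k=0..1:
  [0] +1/1 = 1
  [1] −1/2 = -1/2
S = 1/2
C² = P²·S² = 1/15 ; C = +0.258199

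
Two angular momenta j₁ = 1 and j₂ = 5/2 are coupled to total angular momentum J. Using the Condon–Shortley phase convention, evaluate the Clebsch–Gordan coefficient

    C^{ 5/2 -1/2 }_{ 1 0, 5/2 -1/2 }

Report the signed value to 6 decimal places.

+√(1/35) = +0.169031

√[6·1!1!4!/7! · 1!1!2!3!2!3!] = √(144/35)
  +(−1)^0/∏(0,1,1,2,0,2)! = 1/4  (running 1/4)
  +(−1)^1/∏(1,0,0,1,1,3)! = -1/6  (running 1/12)
⟨..|..⟩ = √(144/35)·(1/12) = +0.169031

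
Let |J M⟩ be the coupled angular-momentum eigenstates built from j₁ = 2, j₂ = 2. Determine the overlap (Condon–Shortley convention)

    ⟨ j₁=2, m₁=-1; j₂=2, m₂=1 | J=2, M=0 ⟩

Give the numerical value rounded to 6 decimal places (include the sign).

√[5·2!2!2!/7! · 1!3!3!1!2!2!] = √(8/7)
  +(−1)^1/∏(1,1,2,2,0,0)! = -1/4  (running -1/4)
  +(−1)^2/∏(2,0,1,1,1,1)! = 1/2  (running 1/4)
⟨..|..⟩ = √(8/7)·(1/4) = +0.267261

+0.267261  (= +√(1/14))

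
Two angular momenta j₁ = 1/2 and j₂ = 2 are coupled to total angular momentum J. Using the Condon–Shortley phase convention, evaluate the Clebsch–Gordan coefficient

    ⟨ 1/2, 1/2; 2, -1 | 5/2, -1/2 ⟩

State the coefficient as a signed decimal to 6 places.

+0.632456

j₁+j₂−J=0  J+j₁−j₂=1  J−j₁+j₂=4  j₁+j₂+J+1=6
(j₁±m₁, j₂±m₂, J±M) = (1,0,1,3,2,3)
P² = 72/5
sum k=0..0:
  [0] +1/6 = 1/6
S = 1/6
C² = P²·S² = 2/5 ; C = +0.632456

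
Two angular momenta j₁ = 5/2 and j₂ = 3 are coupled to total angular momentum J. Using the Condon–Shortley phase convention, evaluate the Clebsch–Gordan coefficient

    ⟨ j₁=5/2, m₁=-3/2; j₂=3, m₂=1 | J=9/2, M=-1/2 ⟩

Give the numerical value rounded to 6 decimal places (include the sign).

triangle: 1!·4!·5!/11! = 2880/39916800
(j±m)!: 1!·4!·4!·2!·4!·5! = 3317760
prefactor² = (2J+1)·Δ·N² = 184320/77
  k=0: +1/(0!·1!·4!·4!·0!·1!) = 1/576
  k=1: −1/(1!·0!·3!·3!·1!·2!) = -1/72
Σ = -7/576  ⇒  CG² = 184320/77·(-7/576)² = 35/99
CG = −√(35/99) = -0.594588

−√(35/99) = -0.594588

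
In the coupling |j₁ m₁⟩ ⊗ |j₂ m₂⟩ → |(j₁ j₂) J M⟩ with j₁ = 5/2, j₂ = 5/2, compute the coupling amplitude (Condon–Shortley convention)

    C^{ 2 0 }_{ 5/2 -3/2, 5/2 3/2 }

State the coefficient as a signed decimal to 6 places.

triangle: 3!×2!×2!/8! = 24/40320
(j±m)!: 1!×4!×4!×1!×2!×2! = 2304
prefactor² = (2J+1)×Δ×N² = 48/7
  k=2: +1/(2!×1!×2!×2!×0!×0!) = 1/8
  k=3: −1/(3!×0!×1!×1!×1!×1!) = -1/6
Σ = -1/24  ⇒  CG² = 48/7×(-1/24)² = 1/84
CG = −√(1/84) = -0.109109

-0.109109  (= −√(1/84))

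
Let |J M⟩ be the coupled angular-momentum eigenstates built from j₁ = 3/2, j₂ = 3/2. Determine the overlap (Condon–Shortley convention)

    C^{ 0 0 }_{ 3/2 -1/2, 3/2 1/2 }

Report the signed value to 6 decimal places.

j₁+j₂−J=3  J+j₁−j₂=0  J−j₁+j₂=0  j₁+j₂+J+1=4
(j₁±m₁, j₂±m₂, J±M) = (1,2,2,1,0,0)
P² = 1
sum k=2..2:
  [2] +1/2 = 1/2
S = 1/2
C² = P²·S² = 1/4 ; C = +0.500000

+√(1/4) ≈ +0.500000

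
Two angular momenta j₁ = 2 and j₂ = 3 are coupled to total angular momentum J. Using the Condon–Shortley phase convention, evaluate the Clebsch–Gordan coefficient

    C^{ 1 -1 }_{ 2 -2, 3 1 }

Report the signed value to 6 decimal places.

√[3·4!0!2!/7! · 0!4!4!2!0!2!] = √(2304/35)
  +(−1)^4/∏(4,0,0,0,0,2)! = 1/48  (running 1/48)
⟨..|..⟩ = √(2304/35)·(1/48) = +0.169031

+√(1/35) = +0.169031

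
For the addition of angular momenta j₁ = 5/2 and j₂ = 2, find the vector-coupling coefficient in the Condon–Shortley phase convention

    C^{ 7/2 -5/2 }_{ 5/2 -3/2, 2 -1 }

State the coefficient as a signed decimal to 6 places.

-0.125988  (= −√(1/63))

triangle: 1!·4!·3!/9! = 144/362880
(j±m)!: 1!·4!·1!·3!·1!·6! = 103680
prefactor² = (2J+1)·Δ·N² = 2304/7
  k=0: +1/(0!·1!·4!·1!·0!·2!) = 1/48
  k=1: −1/(1!·0!·3!·0!·1!·3!) = -1/36
Σ = -1/144  ⇒  CG² = 2304/7·(-1/144)² = 1/63
CG = −√(1/63) = -0.125988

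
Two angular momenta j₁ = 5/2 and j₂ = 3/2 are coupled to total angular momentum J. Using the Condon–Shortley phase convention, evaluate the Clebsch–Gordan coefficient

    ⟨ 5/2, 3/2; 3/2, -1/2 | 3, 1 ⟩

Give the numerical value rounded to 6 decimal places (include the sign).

j₁+j₂−J=1  J+j₁−j₂=4  J−j₁+j₂=2  j₁+j₂+J+1=8
(j₁±m₁, j₂±m₂, J±M) = (4,1,1,2,4,2)
P² = 96/5
sum k=0..1:
  [0] +1/6 = 1/6
  [1] −1/48 = -1/48
S = 7/48
C² = P²·S² = 49/120 ; C = +0.639010

+0.639010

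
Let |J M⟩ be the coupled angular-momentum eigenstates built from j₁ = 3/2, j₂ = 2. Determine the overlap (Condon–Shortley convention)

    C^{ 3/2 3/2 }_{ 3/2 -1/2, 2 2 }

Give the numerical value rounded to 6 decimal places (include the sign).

j₁+j₂−J=2  J+j₁−j₂=1  J−j₁+j₂=2  j₁+j₂+J+1=6
(j₁±m₁, j₂±m₂, J±M) = (1,2,4,0,3,0)
P² = 32/5
sum k=2..2:
  [2] +1/4 = 1/4
S = 1/4
C² = P²·S² = 2/5 ; C = +0.632456

+√(2/5) ≈ +0.632456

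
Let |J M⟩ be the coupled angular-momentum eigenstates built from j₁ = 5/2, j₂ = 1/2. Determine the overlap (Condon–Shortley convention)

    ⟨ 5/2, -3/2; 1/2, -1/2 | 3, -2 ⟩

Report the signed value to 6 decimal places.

√[7·0!5!1!/7! · 1!4!0!1!1!5!] = √(480)
  +(−1)^0/∏(0,0,4,0,1,1)! = 1/24  (running 1/24)
⟨..|..⟩ = √(480)·(1/24) = +0.912871

+√(5/6) ≈ +0.912871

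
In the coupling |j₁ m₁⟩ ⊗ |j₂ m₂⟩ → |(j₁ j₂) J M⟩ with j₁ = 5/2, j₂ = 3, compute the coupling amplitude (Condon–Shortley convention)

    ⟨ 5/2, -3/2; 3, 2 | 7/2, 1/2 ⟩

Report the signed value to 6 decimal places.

triangle: 2!×3!×4!/10! = 288/3628800
(j±m)!: 1!×4!×5!×1!×4!×3! = 414720
prefactor² = (2J+1)×Δ×N² = 9216/35
  k=1: −1/(1!×1!×3!×4!×0!×0!) = -1/144
  k=2: +1/(2!×0!×2!×3!×1!×1!) = 1/24
Σ = 5/144  ⇒  CG² = 9216/35×5/144² = 20/63
CG = +√(20/63) = +0.563436

+0.563436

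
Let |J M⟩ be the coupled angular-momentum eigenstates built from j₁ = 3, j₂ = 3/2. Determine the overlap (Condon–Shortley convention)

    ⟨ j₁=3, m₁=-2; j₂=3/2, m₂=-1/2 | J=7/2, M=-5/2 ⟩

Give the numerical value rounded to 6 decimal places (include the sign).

-0.377964

j₁+j₂−J=1  J+j₁−j₂=5  J−j₁+j₂=2  j₁+j₂+J+1=9
(j₁±m₁, j₂±m₂, J±M) = (1,5,1,2,1,6)
P² = 6400/7
sum k=0..1:
  [0] +1/120 = 1/120
  [1] −1/48 = -1/48
S = -1/80
C² = P²·S² = 1/7 ; C = -0.377964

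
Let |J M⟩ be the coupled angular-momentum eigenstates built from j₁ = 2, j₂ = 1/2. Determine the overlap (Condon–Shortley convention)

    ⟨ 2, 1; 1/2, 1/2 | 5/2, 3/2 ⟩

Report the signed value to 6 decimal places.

+√(4/5) = +0.894427

√[6·0!4!1!/6! · 3!1!1!0!4!1!] = √(144/5)
  +(−1)^0/∏(0,0,1,1,3,0)! = 1/6  (running 1/6)
⟨..|..⟩ = √(144/5)·(1/6) = +0.894427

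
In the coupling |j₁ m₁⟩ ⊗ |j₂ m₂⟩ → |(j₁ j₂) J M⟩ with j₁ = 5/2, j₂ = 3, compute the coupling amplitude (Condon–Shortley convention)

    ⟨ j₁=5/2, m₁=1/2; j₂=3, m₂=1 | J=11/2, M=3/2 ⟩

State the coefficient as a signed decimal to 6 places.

j₁+j₂−J=0  J+j₁−j₂=5  J−j₁+j₂=6  j₁+j₂+J+1=12
(j₁±m₁, j₂±m₂, J±M) = (3,2,4,2,7,4)
P² = 1658880/11
sum k=0..0:
  [0] +1/576 = 1/576
S = 1/576
C² = P²·S² = 5/11 ; C = +0.674200

+√(5/11) = +0.674200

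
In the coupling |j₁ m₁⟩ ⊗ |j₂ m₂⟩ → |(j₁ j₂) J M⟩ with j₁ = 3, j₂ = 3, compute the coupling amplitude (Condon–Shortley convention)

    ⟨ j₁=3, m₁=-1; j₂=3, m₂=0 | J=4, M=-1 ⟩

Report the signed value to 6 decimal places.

−√(15/154) = -0.312094

triangle: 2!*4!*4!/11! = 1152/39916800
(j±m)!: 2!*4!*3!*3!*3!*5! = 1244160
prefactor² = (2J+1)*Δ*N² = 124416/385
  k=0: +1/(0!*2!*4!*3!*0!*1!) = 1/288
  k=1: −1/(1!*1!*3!*2!*1!*2!) = -1/24
  k=2: +1/(2!*0!*2!*1!*2!*3!) = 1/48
Σ = -5/288  ⇒  CG² = 124416/385*(-5/288)² = 15/154
CG = −√(15/154) = -0.312094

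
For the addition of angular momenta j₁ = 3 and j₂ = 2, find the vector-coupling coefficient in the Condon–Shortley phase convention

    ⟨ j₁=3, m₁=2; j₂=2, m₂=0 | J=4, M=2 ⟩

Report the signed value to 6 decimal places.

j₁+j₂−J=1  J+j₁−j₂=5  J−j₁+j₂=3  j₁+j₂+J+1=10
(j₁±m₁, j₂±m₂, J±M) = (5,1,2,2,6,2)
P² = 8640/7
sum k=0..1:
  [0] +1/48 = 1/48
  [1] −1/240 = -1/240
S = 1/60
C² = P²·S² = 12/35 ; C = +0.585540

+0.585540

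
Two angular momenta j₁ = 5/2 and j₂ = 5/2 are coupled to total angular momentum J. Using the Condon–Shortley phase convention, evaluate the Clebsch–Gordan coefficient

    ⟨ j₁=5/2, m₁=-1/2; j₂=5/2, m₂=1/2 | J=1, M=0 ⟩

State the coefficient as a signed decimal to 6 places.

+0.119523  (= +√(1/70))

j₁+j₂−J=4  J+j₁−j₂=1  J−j₁+j₂=1  j₁+j₂+J+1=7
(j₁±m₁, j₂±m₂, J±M) = (2,3,3,2,1,1)
P² = 72/35
sum k=2..3:
  [2] +1/4 = 1/4
  [3] −1/6 = -1/6
S = 1/12
C² = P²·S² = 1/70 ; C = +0.119523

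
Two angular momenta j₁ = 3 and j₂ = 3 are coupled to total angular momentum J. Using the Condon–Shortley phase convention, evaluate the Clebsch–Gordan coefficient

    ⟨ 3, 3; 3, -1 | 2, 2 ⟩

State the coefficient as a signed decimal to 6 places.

triangle: 4!×2!×2!/9! = 96/362880
(j±m)!: 6!×0!×2!×4!×4!×0! = 829440
prefactor² = (2J+1)×Δ×N² = 7680/7
  k=0: +1/(0!×4!×0!×2!×2!×0!) = 1/96
Σ = 1/96  ⇒  CG² = 7680/7×1/96² = 5/42
CG = +√(5/42) = +0.345033

+0.345033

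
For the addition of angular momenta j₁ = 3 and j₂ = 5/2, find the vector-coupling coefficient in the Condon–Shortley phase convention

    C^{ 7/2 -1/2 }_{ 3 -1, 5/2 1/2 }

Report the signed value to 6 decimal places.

−√(1/63) ≈ -0.125988

√[8·2!4!3!/10! · 2!4!3!2!3!4!] = √(9216/175)
  +(−1)^0/∏(0,2,4,3,0,0)! = 1/288  (running 1/288)
  +(−1)^1/∏(1,1,3,2,1,1)! = -1/12  (running -23/288)
  +(−1)^2/∏(2,0,2,1,2,2)! = 1/16  (running -5/288)
⟨..|..⟩ = √(9216/175)·(-5/288) = -0.125988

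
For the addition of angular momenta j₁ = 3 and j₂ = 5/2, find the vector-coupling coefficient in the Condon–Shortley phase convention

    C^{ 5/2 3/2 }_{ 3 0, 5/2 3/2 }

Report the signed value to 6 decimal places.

√[6·3!3!2!/9! · 3!3!4!1!4!1!] = √(864/35)
  +(−1)^2/∏(2,1,1,2,2,0)! = 1/8  (running 1/8)
  +(−1)^3/∏(3,0,0,1,3,1)! = -1/36  (running 7/72)
⟨..|..⟩ = √(864/35)·(7/72) = +0.483046

+0.483046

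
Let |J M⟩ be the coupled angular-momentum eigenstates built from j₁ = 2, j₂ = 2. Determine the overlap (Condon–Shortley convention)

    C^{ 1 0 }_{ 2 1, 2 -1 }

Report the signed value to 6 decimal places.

−√(1/10) = -0.316228

triangle: 3!·1!·1!/6! = 6/720
(j±m)!: 3!·1!·1!·3!·1!·1! = 36
prefactor² = (2J+1)·Δ·N² = 9/10
  k=0: +1/(0!·3!·1!·1!·0!·0!) = 1/6
  k=1: −1/(1!·2!·0!·0!·1!·1!) = -1/2
Σ = -1/3  ⇒  CG² = 9/10·(-1/3)² = 1/10
CG = −√(1/10) = -0.316228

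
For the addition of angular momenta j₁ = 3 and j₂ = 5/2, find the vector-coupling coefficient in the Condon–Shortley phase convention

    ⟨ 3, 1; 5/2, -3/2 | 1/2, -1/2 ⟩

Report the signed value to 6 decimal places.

-0.308607  (= −√(2/21))

triangle: 5!*1!*0!/7! = 120/5040
(j±m)!: 4!*2!*1!*4!*0!*1! = 1152
prefactor² = (2J+1)*Δ*N² = 384/7
  k=1: −1/(1!*4!*1!*0!*0!*0!) = -1/24
Σ = -1/24  ⇒  CG² = 384/7*(-1/24)² = 2/21
CG = −√(2/21) = -0.308607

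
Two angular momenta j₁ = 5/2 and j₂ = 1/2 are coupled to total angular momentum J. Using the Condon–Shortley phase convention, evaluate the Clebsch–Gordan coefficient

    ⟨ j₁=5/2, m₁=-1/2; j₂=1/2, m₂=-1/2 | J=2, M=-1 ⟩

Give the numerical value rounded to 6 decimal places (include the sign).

+√(1/3) = +0.577350

√[5·1!4!0!/6! · 2!3!0!1!1!3!] = √(12)
  +(−1)^0/∏(0,1,3,0,1,0)! = 1/6  (running 1/6)
⟨..|..⟩ = √(12)·(1/6) = +0.577350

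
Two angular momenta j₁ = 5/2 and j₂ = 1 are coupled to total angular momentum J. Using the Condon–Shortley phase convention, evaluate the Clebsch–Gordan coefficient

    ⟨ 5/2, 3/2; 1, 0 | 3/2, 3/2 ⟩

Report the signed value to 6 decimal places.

triangle: 2!*3!*0!/6! = 12/720
(j±m)!: 4!*1!*1!*1!*3!*0! = 144
prefactor² = (2J+1)*Δ*N² = 48/5
  k=1: −1/(1!*1!*0!*0!*3!*0!) = -1/6
Σ = -1/6  ⇒  CG² = 48/5*(-1/6)² = 4/15
CG = −√(4/15) = -0.516398

−√(4/15) ≈ -0.516398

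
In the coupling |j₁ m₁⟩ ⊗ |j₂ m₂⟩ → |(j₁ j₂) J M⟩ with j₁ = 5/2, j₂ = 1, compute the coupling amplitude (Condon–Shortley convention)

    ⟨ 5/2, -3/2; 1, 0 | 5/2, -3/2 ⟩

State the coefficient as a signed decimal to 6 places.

j₁+j₂−J=1  J+j₁−j₂=4  J−j₁+j₂=1  j₁+j₂+J+1=7
(j₁±m₁, j₂±m₂, J±M) = (1,4,1,1,1,4)
P² = 576/35
sum k=0..1:
  [0] +1/24 = 1/24
  [1] −1/6 = -1/6
S = -1/8
C² = P²·S² = 9/35 ; C = -0.507093

−√(9/35) ≈ -0.507093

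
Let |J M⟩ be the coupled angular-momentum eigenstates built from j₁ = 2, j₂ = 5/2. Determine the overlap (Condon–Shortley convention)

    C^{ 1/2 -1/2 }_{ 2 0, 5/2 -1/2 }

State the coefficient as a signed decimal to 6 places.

√[2·4!0!1!/6! · 2!2!2!3!0!1!] = √(16/5)
  +(−1)^2/∏(2,2,0,0,0,1)! = 1/4  (running 1/4)
⟨..|..⟩ = √(16/5)·(1/4) = +0.447214

+0.447214  (= +√(1/5))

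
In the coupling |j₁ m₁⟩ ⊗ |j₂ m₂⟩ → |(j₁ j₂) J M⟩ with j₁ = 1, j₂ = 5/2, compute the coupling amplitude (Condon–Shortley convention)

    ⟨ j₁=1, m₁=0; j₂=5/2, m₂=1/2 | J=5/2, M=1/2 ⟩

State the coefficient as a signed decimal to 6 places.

√[6·1!1!4!/7! · 1!1!3!2!3!2!] = √(144/35)
  +(−1)^0/∏(0,1,1,3,0,1)! = 1/6  (running 1/6)
  +(−1)^1/∏(1,0,0,2,1,2)! = -1/4  (running -1/12)
⟨..|..⟩ = √(144/35)·(-1/12) = -0.169031

−√(1/35) = -0.169031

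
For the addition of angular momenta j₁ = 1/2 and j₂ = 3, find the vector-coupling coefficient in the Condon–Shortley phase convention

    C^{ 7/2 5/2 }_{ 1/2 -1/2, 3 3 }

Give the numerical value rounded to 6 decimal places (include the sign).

triangle: 0!×1!×6!/8! = 720/40320
(j±m)!: 0!×1!×6!×0!×6!×1! = 518400
prefactor² = (2J+1)×Δ×N² = 518400/7
  k=0: +1/(0!×0!×1!×6!×0!×0!) = 1/720
Σ = 1/720  ⇒  CG² = 518400/7×1/720² = 1/7
CG = +√(1/7) = +0.377964

+0.377964  (= +√(1/7))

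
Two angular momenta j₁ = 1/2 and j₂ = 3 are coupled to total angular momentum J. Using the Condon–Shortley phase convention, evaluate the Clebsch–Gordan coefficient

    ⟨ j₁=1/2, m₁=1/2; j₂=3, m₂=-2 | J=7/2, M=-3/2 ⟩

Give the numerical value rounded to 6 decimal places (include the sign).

j₁+j₂−J=0  J+j₁−j₂=1  J−j₁+j₂=6  j₁+j₂+J+1=8
(j₁±m₁, j₂±m₂, J±M) = (1,0,1,5,2,5)
P² = 28800/7
sum k=0..0:
  [0] +1/120 = 1/120
S = 1/120
C² = P²·S² = 2/7 ; C = +0.534522

+0.534522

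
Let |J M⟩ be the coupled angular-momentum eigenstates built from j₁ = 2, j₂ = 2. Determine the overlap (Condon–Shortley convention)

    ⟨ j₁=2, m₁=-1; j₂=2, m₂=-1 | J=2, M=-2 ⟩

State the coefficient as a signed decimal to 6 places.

j₁+j₂−J=2  J+j₁−j₂=2  J−j₁+j₂=2  j₁+j₂+J+1=7
(j₁±m₁, j₂±m₂, J±M) = (1,3,1,3,0,4)
P² = 48/7
sum k=1..1:
  [1] −1/4 = -1/4
S = -1/4
C² = P²·S² = 3/7 ; C = -0.654654

−√(3/7) ≈ -0.654654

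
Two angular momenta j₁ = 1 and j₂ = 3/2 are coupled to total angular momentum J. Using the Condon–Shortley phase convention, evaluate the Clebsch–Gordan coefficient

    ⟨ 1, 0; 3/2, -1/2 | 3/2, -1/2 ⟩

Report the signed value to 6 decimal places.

triangle: 1!×1!×2!/5! = 2/120
(j±m)!: 1!×1!×1!×2!×1!×2! = 4
prefactor² = (2J+1)×Δ×N² = 4/15
  k=0: +1/(0!×1!×1!×1!×0!×1!) = 1
  k=1: −1/(1!×0!×0!×0!×1!×2!) = -1/2
Σ = 1/2  ⇒  CG² = 4/15×1/2² = 1/15
CG = +√(1/15) = +0.258199

+√(1/15) ≈ +0.258199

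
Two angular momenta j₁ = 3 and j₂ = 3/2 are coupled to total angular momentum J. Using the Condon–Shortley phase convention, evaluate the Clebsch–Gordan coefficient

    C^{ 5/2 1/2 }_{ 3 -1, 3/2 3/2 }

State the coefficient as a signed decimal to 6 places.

+0.621059

triangle: 2!×4!×1!/8! = 48/40320
(j±m)!: 2!×4!×3!×0!×3!×2! = 3456
prefactor² = (2J+1)×Δ×N² = 864/35
  k=2: +1/(2!×0!×2!×1!×2!×0!) = 1/8
Σ = 1/8  ⇒  CG² = 864/35×1/8² = 27/70
CG = +√(27/70) = +0.621059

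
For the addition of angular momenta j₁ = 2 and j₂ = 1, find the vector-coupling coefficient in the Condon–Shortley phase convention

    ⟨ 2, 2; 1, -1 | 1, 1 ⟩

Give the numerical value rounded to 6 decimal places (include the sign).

+√(3/5) = +0.774597

j₁+j₂−J=2  J+j₁−j₂=2  J−j₁+j₂=0  j₁+j₂+J+1=5
(j₁±m₁, j₂±m₂, J±M) = (4,0,0,2,2,0)
P² = 48/5
sum k=0..0:
  [0] +1/4 = 1/4
S = 1/4
C² = P²·S² = 3/5 ; C = +0.774597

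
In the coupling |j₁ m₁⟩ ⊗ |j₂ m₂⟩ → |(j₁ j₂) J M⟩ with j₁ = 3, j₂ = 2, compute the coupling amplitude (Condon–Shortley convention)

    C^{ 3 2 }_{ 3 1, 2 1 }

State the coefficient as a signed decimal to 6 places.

triangle: 2!×4!×2!/9! = 96/362880
(j±m)!: 4!×2!×3!×1!×5!×1! = 34560
prefactor² = (2J+1)×Δ×N² = 64
  k=1: −1/(1!×1!×1!×2!×3!×0!) = -1/12
  k=2: +1/(2!×0!×0!×1!×4!×1!) = 1/48
Σ = -1/16  ⇒  CG² = 64×(-1/16)² = 1/4
CG = −√(1/4) = -0.500000

−√(1/4) ≈ -0.500000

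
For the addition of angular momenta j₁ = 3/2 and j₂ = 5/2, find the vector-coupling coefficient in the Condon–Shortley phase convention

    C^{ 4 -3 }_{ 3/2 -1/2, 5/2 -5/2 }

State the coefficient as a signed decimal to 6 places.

+√(3/8) = +0.612372

√[9·0!3!5!/9! · 1!2!0!5!1!7!] = √(21600)
  +(−1)^0/∏(0,0,2,0,1,5)! = 1/240  (running 1/240)
⟨..|..⟩ = √(21600)·(1/240) = +0.612372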